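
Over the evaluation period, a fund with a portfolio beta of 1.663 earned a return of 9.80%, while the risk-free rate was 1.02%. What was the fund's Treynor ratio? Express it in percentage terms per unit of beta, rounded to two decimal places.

Treynor = (R_P − R_f) / β_P = (9.80% − 1.02%) / 1.6630 = 8.78% / 1.6630 = 5.28%

5.28%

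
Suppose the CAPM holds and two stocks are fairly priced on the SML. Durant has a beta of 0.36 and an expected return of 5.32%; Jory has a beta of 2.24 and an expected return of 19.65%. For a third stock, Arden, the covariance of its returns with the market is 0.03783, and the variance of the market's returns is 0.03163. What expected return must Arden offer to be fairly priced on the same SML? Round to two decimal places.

MRP = (19.65% − 5.32%) / (2.24 − 0.36) = 7.6223%
R_f = 5.32% − 0.36 × 7.6223% = 2.5760%
β_Arden = Cov / Var(R_m) = 0.03783 / 0.03163 = 1.1960
E(R_Arden) = R_f + β × MRP = 2.5760% + 1.1960 × 7.6223% = 11.69%

11.69%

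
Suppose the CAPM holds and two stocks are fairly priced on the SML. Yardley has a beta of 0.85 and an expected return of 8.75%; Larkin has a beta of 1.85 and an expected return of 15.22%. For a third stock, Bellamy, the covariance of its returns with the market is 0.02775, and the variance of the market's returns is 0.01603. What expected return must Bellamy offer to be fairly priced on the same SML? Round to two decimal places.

14.45%

MRP = (15.22% − 8.75%) / (1.85 − 0.85) = 6.4700%
R_f = 8.75% − 0.85 × 6.4700% = 3.2505%
β_Bellamy = Cov / Var(R_m) = 0.02775 / 0.01603 = 1.7311
E(R_Bellamy) = R_f + β × MRP = 3.2505% + 1.7311 × 6.4700% = 14.45%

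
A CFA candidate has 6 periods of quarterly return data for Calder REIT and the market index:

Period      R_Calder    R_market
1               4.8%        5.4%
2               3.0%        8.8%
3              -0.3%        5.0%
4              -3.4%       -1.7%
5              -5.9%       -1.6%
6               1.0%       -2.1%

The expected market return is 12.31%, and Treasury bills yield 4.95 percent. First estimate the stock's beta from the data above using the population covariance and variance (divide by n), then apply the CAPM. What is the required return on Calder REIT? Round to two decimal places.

9.36%

Mean R_i = (4.8 + 3.0 − 0.3 − 3.4 − 5.9 + 1.0) / 6 = -0.1333%
Mean R_m = (5.4 + 8.8 + 5.0 − 1.7 − 1.6 − 2.1) / 6 = 2.3000%
Σ(R_i − R̄_i)(R_m − R̄_m) = 65.7800  ⇒  Cov = 65.7800 / 6 = 10.9633
Σ(R_m − R̄_m)² = 109.7200  ⇒  Var(R_m) = 109.7200 / 6 = 18.2867
β = Cov / Var(R_m) = 10.9633 / 18.2867 = 0.5995
MRP = 12.31% − 4.95% = 7.36%
E(R) = R_f + β × MRP = 4.95% + 0.5995 × 7.36% = 9.36%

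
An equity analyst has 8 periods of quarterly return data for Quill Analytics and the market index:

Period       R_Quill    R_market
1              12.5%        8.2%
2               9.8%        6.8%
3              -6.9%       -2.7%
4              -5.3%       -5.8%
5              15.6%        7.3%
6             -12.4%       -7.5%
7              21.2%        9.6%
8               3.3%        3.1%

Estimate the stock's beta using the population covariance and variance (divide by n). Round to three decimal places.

Mean R_i = (12.5 + 9.8 − 6.9 − 5.3 + 15.6 − 12.4 + 21.2 + 3.3) / 8 = 4.7250%
Mean R_m = (8.2 + 6.8 − 2.7 − 5.8 + 7.3 − 7.5 + 9.6 + 3.1) / 8 = 2.3750%
Σ(R_i − R̄_i)(R_m − R̄_m) = 549.3650  ⇒  Cov = 549.3650 / 8 = 68.6706
Σ(R_m − R̄_m)² = 320.5950  ⇒  Var(R_m) = 320.5950 / 8 = 40.0744
β = Cov / Var(R_m) = 68.6706 / 40.0744 = 1.7136

1.714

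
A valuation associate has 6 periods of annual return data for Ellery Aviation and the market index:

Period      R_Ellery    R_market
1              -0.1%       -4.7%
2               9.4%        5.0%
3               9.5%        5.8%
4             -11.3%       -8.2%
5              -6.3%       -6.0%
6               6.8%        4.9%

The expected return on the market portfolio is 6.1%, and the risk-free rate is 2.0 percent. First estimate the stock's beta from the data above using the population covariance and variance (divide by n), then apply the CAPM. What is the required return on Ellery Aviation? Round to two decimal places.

7.38%

Mean R_i = (-0.1 + 9.4 + 9.5 − 11.3 − 6.3 + 6.8) / 6 = 1.3333%
Mean R_m = (-4.7 + 5.0 + 5.8 − 8.2 − 6.0 + 4.9) / 6 = -0.5333%
Σ(R_i − R̄_i)(R_m − R̄_m) = 270.6167  ⇒  Cov = 270.6167 / 6 = 45.1028
Σ(R_m − R̄_m)² = 206.2733  ⇒  Var(R_m) = 206.2733 / 6 = 34.3789
β = Cov / Var(R_m) = 45.1028 / 34.3789 = 1.3119
MRP = 6.1% − 2.0% = 4.10%
E(R) = R_f + β × MRP = 2.0% + 1.3119 × 4.1% = 7.38%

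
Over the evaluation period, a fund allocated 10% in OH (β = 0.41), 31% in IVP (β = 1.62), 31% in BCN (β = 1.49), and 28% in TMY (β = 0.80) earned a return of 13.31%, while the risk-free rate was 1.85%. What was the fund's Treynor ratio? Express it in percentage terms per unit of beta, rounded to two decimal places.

β_P = 0.10×0.41 + 0.31×1.62 + 0.31×1.49 + 0.28×0.80 = 1.2291
Treynor = (R_P − R_f) / β_P = (13.31% − 1.85%) / 1.2291 = 11.46% / 1.2291 = 9.32%

9.32%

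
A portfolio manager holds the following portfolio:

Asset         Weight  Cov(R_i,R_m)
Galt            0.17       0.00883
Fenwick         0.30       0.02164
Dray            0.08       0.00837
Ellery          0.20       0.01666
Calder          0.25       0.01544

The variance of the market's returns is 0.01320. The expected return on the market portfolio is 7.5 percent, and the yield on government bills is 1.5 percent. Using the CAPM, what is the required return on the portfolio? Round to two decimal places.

β_Galt = 0.00883 / 0.01320 = 0.6689
β_Fenwick = 0.02164 / 0.01320 = 1.6394
β_Dray = 0.00837 / 0.01320 = 0.6341
β_Ellery = 0.01666 / 0.01320 = 1.2621
β_Calder = 0.01544 / 0.01320 = 1.1697
β_P = Σ w_i β_i = 0.17×0.6689 + 0.30×1.6394 + 0.08×0.6341 + 0.20×1.2621 + 0.25×1.1697 = 1.2011
MRP = 7.5% − 1.5% = 6.00%
E(R_P) = R_f + β_P × MRP = 1.5% + 1.2011 × 6.0% = 8.71%

8.71%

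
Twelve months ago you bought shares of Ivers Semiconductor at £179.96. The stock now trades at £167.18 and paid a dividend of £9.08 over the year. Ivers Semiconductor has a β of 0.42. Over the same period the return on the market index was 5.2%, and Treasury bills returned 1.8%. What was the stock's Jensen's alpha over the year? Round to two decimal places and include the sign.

Realised HPR = (P1 + D1 − P0) / P0 = (167.18 + 9.08 − 179.96) / 179.96 = -3.70 / 179.96 = -2.0560%
MRP = 5.2% − 1.8% = 3.40%
CAPM required = R_f + β·MRP = 1.8% + 0.42 × 3.4% = 3.2280%
α = realised − required = -2.0560% − 3.2280% = -5.28%

-5.28%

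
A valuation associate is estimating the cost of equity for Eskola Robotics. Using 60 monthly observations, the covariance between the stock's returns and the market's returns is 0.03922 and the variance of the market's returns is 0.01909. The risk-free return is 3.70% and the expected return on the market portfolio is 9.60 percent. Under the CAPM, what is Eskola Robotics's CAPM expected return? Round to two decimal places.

15.82%

β = Cov(R_i, R_m) / Var(R_m) = 0.03922 / 0.01909 = 2.0545
MRP = 9.60% − 3.70% = 5.90%
E(R) = R_f + β × MRP = 3.70% + 2.0545 × 5.90% = 15.82%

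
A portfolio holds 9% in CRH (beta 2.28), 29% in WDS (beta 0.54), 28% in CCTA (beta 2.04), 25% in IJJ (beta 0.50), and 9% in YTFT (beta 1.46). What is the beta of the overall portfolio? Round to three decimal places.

β_P = Σ w_i β_i = 0.09×2.28 + 0.29×0.54 + 0.28×2.04 + 0.25×0.50 + 0.09×1.46 = 1.1894

1.189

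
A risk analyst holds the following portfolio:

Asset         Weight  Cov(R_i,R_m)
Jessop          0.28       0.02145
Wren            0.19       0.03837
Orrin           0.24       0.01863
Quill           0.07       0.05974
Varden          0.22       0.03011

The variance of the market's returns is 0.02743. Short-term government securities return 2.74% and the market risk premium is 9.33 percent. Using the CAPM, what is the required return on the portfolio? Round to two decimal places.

12.46%

β_Jessop = 0.02145 / 0.02743 = 0.7820
β_Wren = 0.03837 / 0.02743 = 1.3988
β_Orrin = 0.01863 / 0.02743 = 0.6792
β_Quill = 0.05974 / 0.02743 = 2.1779
β_Varden = 0.03011 / 0.02743 = 1.0977
β_P = Σ w_i β_i = 0.28×0.7820 + 0.19×1.3988 + 0.24×0.6792 + 0.07×2.1779 + 0.22×1.0977 = 1.0417
E(R_P) = R_f + β_P × MRP = 2.74% + 1.0417 × 9.33% = 12.46%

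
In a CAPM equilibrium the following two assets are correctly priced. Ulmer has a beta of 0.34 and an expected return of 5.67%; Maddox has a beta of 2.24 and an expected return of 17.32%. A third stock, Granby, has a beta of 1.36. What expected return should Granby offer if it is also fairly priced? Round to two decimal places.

MRP (SML slope) = (17.32% − 5.67%) / (2.24 − 0.34) = 11.65% / 1.90 = 6.1316%
R_f (intercept) = 5.67% − 0.34 × 6.1316% = 3.5853%
E(R_Granby) = R_f + β × MRP = 3.5853% + 1.36 × 6.1316% = 11.92%

11.92%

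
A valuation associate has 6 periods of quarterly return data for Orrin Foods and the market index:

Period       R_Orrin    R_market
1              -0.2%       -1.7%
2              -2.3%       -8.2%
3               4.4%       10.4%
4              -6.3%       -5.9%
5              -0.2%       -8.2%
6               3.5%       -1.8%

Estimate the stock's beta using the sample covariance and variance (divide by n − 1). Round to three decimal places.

0.388

Mean R_i = (-0.2 − 2.3 + 4.4 − 6.3 − 0.2 + 3.5) / 6 = -0.1833%
Mean R_m = (-1.7 − 8.2 + 10.4 − 5.9 − 8.2 − 1.8) / 6 = -2.5667%
Σ(R_i − R̄_i)(R_m − R̄_m) = 94.6467  ⇒  Cov = 94.6467 / 5 = 18.9293
Σ(R_m − R̄_m)² = 244.0533  ⇒  Var(R_m) = 244.0533 / 5 = 48.8107
β = Cov / Var(R_m) = 18.9293 / 48.8107 = 0.3878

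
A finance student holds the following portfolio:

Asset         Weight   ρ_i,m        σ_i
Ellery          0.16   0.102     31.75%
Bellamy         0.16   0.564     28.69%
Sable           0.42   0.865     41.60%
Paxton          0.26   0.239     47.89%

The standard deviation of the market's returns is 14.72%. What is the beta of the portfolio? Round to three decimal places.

β_Ellery = 0.102 × 31.75% / 14.72% = 0.2200
β_Bellamy = 0.564 × 28.69% / 14.72% = 1.0993
β_Sable = 0.865 × 41.60% / 14.72% = 2.4446
β_Paxton = 0.239 × 47.89% / 14.72% = 0.7776
β_P = Σ w_i β_i = 0.16×0.2200 + 0.16×1.0993 + 0.42×2.4446 + 0.26×0.7776 = 1.4400

1.440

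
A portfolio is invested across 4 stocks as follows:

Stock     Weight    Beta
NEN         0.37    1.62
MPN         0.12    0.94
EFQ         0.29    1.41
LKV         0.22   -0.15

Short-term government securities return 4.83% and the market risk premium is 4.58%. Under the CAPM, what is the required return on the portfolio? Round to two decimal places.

9.81%

β_P = Σ w_i β_i = 0.37×1.62 + 0.12×0.94 + 0.29×1.41 + 0.22×-0.15 = 1.0881
E(R_P) = R_f + β_P × MRP = 4.83% + 1.0881 × 4.58% = 9.81%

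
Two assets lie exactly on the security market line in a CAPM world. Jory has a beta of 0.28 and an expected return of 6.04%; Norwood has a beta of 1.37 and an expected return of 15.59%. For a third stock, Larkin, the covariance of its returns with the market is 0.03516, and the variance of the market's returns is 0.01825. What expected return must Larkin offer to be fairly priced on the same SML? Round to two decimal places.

MRP = (15.59% − 6.04%) / (1.37 − 0.28) = 8.7615%
R_f = 6.04% − 0.28 × 8.7615% = 3.5868%
β_Larkin = Cov / Var(R_m) = 0.03516 / 0.01825 = 1.9266
E(R_Larkin) = R_f + β × MRP = 3.5868% + 1.9266 × 8.7615% = 20.47%

20.47%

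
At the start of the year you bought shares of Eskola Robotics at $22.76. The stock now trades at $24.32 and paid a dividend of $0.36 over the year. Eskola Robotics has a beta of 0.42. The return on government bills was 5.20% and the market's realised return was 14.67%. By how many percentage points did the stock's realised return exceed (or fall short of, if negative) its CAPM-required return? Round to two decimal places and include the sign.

-0.74%

Realised HPR = (P1 + D1 − P0) / P0 = (24.32 + 0.36 − 22.76) / 22.76 = 1.92 / 22.76 = 8.4359%
MRP = 14.67% − 5.20% = 9.47%
CAPM required = R_f + β·MRP = 5.20% + 0.42 × 9.47% = 9.1774%
α = realised − required = 8.4359% − 9.1774% = -0.74%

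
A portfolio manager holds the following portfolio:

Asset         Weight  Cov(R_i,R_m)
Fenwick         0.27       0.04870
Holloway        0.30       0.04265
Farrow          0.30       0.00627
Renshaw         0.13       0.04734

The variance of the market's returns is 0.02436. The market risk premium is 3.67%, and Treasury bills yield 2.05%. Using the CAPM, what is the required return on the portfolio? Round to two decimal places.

β_Fenwick = 0.04870 / 0.02436 = 1.9992
β_Holloway = 0.04265 / 0.02436 = 1.7508
β_Farrow = 0.00627 / 0.02436 = 0.2574
β_Renshaw = 0.04734 / 0.02436 = 1.9433
β_P = Σ w_i β_i = 0.27×1.9992 + 0.30×1.7508 + 0.30×0.2574 + 0.13×1.9433 = 1.3949
E(R_P) = R_f + β_P × MRP = 2.05% + 1.3949 × 3.67% = 7.17%

7.17%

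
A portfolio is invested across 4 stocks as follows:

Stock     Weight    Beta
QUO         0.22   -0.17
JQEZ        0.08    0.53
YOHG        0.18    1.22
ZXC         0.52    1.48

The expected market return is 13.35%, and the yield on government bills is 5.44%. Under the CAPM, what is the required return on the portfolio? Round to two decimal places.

β_P = Σ w_i β_i = 0.22×-0.17 + 0.08×0.53 + 0.18×1.22 + 0.52×1.48 = 0.9942
MRP = 13.35% − 5.44% = 7.91%
E(R_P) = R_f + β_P × MRP = 5.44% + 0.9942 × 7.91% = 13.30%

13.30%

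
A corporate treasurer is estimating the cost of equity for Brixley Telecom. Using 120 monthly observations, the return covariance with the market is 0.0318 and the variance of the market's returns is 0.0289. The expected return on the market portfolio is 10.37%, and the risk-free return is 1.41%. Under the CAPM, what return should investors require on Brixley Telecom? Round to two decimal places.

11.27%

β = Cov(R_i, R_m) / Var(R_m) = 0.0318 / 0.0289 = 1.1003
MRP = 10.37% − 1.41% = 8.96%
E(R) = R_f + β × MRP = 1.41% + 1.1003 × 8.96% = 11.27%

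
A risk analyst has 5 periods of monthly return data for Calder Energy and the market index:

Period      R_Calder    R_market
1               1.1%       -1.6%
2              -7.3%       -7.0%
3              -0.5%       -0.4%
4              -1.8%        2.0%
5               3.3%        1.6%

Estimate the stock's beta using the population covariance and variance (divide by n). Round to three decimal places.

0.870

Mean R_i = (1.1 − 7.3 − 0.5 − 1.8 + 3.3) / 5 = -1.0400%
Mean R_m = (-1.6 − 7.0 − 0.4 + 2.0 + 1.6) / 5 = -1.0800%
Σ(R_i − R̄_i)(R_m − R̄_m) = 45.6040  ⇒  Cov = 45.6040 / 5 = 9.1208
Σ(R_m − R̄_m)² = 52.4480  ⇒  Var(R_m) = 52.4480 / 5 = 10.4896
β = Cov / Var(R_m) = 9.1208 / 10.4896 = 0.8695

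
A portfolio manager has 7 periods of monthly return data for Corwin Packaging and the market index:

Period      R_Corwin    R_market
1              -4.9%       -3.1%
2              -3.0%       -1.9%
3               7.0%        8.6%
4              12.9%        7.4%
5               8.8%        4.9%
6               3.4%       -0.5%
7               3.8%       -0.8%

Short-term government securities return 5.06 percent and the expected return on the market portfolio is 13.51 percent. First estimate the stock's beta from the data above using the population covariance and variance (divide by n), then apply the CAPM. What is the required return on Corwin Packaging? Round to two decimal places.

14.76%

Mean R_i = (-4.9 − 3.0 + 7.0 + 12.9 + 8.8 + 3.4 + 3.8) / 7 = 4.0000%
Mean R_m = (-3.1 − 1.9 + 8.6 + 7.4 + 4.9 − 0.5 − 0.8) / 7 = 2.0857%
Σ(R_i − R̄_i)(R_m − R̄_m) = 156.5300  ⇒  Cov = 156.5300 / 7 = 22.3614
Σ(R_m − R̄_m)² = 136.3886  ⇒  Var(R_m) = 136.3886 / 7 = 19.4841
β = Cov / Var(R_m) = 22.3614 / 19.4841 = 1.1477
MRP = 13.51% − 5.06% = 8.45%
E(R) = R_f + β × MRP = 5.06% + 1.1477 × 8.45% = 14.76%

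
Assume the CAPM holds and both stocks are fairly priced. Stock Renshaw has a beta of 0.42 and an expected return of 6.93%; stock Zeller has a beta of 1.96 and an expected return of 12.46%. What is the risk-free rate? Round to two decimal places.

5.42%

Both satisfy E(R) = R_f + β·MRP, so the slope of the SML is
MRP = (12.46% − 6.93%) / (1.96 − 0.42) = 5.53% / 1.54 = 3.5909%
R_f = E(R_Renshaw) − β_Renshaw·MRP = 6.93% − 0.42 × 3.5909% = 5.4218%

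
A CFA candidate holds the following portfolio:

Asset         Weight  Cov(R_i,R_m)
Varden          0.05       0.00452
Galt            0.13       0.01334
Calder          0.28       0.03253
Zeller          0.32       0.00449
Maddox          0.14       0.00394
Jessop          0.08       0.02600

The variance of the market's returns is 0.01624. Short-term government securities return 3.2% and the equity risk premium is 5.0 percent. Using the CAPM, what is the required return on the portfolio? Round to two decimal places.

β_Varden = 0.00452 / 0.01624 = 0.2783
β_Galt = 0.01334 / 0.01624 = 0.8214
β_Calder = 0.03253 / 0.01624 = 2.0031
β_Zeller = 0.00449 / 0.01624 = 0.2765
β_Maddox = 0.00394 / 0.01624 = 0.2426
β_Jessop = 0.02600 / 0.01624 = 1.6010
β_P = Σ w_i β_i = 0.05×0.2783 + 0.13×0.8214 + 0.28×2.0031 + 0.32×0.2765 + 0.14×0.2426 + 0.08×1.6010 = 0.9321
E(R_P) = R_f + β_P × MRP = 3.2% + 0.9321 × 5.0% = 7.86%

7.86%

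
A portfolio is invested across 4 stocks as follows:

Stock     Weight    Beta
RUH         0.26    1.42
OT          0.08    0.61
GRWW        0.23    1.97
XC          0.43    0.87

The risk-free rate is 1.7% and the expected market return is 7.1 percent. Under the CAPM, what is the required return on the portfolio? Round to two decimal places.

8.42%

β_P = Σ w_i β_i = 0.26×1.42 + 0.08×0.61 + 0.23×1.97 + 0.43×0.87 = 1.2452
MRP = 7.1% − 1.7% = 5.40%
E(R_P) = R_f + β_P × MRP = 1.7% + 1.2452 × 5.4% = 8.42%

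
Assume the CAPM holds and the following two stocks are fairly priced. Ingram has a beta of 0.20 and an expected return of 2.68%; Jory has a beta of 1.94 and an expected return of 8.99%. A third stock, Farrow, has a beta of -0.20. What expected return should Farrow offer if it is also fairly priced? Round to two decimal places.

MRP (SML slope) = (8.99% − 2.68%) / (1.94 − 0.20) = 6.31% / 1.74 = 3.6264%
R_f (intercept) = 2.68% − 0.20 × 3.6264% = 1.9547%
E(R_Farrow) = R_f + β × MRP = 1.9547% + -0.20 × 3.6264% = 1.23%

1.23%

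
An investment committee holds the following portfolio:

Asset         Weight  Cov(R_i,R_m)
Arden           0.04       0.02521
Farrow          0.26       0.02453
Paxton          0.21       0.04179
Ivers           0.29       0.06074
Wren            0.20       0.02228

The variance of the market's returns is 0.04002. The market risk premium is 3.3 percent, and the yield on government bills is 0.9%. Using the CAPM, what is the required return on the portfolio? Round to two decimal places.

β_Arden = 0.02521 / 0.04002 = 0.6299
β_Farrow = 0.02453 / 0.04002 = 0.6129
β_Paxton = 0.04179 / 0.04002 = 1.0442
β_Ivers = 0.06074 / 0.04002 = 1.5177
β_Wren = 0.02228 / 0.04002 = 0.5567
β_P = Σ w_i β_i = 0.04×0.6299 + 0.26×0.6129 + 0.21×1.0442 + 0.29×1.5177 + 0.20×0.5567 = 0.9553
E(R_P) = R_f + β_P × MRP = 0.9% + 0.9553 × 3.3% = 4.05%

4.05%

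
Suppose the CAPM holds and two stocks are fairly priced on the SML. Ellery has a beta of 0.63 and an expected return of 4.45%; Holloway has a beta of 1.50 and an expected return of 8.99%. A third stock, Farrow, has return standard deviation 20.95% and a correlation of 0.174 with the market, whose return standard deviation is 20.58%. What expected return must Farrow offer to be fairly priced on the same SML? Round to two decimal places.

MRP = (8.99% − 4.45%) / (1.50 − 0.63) = 5.2184%
R_f = 4.45% − 0.63 × 5.2184% = 1.1624%
β_Farrow = ρ·σ_i/σ_m = 0.174 × 20.95 / 20.58 = 0.1771
E(R_Farrow) = R_f + β × MRP = 1.1624% + 0.1771 × 5.2184% = 2.09%

2.09%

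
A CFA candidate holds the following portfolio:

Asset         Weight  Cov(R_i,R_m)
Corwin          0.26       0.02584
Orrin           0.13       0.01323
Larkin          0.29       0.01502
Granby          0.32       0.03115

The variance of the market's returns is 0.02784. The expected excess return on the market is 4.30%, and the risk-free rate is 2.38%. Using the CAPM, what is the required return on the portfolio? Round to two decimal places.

β_Corwin = 0.02584 / 0.02784 = 0.9282
β_Orrin = 0.01323 / 0.02784 = 0.4752
β_Larkin = 0.01502 / 0.02784 = 0.5395
β_Granby = 0.03115 / 0.02784 = 1.1189
β_P = Σ w_i β_i = 0.26×0.9282 + 0.13×0.4752 + 0.29×0.5395 + 0.32×1.1189 = 0.8176
E(R_P) = R_f + β_P × MRP = 2.38% + 0.8176 × 4.30% = 5.90%

5.90%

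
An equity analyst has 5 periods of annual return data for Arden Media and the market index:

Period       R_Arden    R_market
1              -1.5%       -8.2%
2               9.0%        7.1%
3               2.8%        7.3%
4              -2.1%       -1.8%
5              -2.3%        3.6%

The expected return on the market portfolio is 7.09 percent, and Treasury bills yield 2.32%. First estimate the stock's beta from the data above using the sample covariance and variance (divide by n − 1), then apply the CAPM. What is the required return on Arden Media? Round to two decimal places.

Mean R_i = (-1.5 + 9.0 + 2.8 − 2.1 − 2.3) / 5 = 1.1800%
Mean R_m = (-8.2 + 7.1 + 7.3 − 1.8 + 3.6) / 5 = 1.6000%
Σ(R_i − R̄_i)(R_m − R̄_m) = 82.7000  ⇒  Cov = 82.7000 / 4 = 20.6750
Σ(R_m − R̄_m)² = 174.3400  ⇒  Var(R_m) = 174.3400 / 4 = 43.5850
β = Cov / Var(R_m) = 20.6750 / 43.5850 = 0.4744
MRP = 7.09% − 2.32% = 4.77%
E(R) = R_f + β × MRP = 2.32% + 0.4744 × 4.77% = 4.58%

4.58%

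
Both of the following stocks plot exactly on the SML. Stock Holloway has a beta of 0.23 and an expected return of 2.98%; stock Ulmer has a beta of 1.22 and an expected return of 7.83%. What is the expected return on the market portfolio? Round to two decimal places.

6.75%

Both satisfy E(R) = R_f + β·MRP, so the slope of the SML is
MRP = (7.83% − 2.98%) / (1.22 − 0.23) = 4.85% / 0.99 = 4.8990%
R_f = E(R_Holloway) − β_Holloway·MRP = 2.98% − 0.23 × 4.8990% = 1.8532%
E(R_m) = R_f + MRP = 1.8532% + 4.8990% = 6.75%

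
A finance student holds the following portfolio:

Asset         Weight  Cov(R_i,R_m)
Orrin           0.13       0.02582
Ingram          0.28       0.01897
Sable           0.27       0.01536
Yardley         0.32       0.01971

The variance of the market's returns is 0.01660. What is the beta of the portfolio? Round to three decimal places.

1.152

β_Orrin = 0.02582 / 0.01660 = 1.5554
β_Ingram = 0.01897 / 0.01660 = 1.1428
β_Sable = 0.01536 / 0.01660 = 0.9253
β_Yardley = 0.01971 / 0.01660 = 1.1873
β_P = Σ w_i β_i = 0.13×1.5554 + 0.28×1.1428 + 0.27×0.9253 + 0.32×1.1873 = 1.1520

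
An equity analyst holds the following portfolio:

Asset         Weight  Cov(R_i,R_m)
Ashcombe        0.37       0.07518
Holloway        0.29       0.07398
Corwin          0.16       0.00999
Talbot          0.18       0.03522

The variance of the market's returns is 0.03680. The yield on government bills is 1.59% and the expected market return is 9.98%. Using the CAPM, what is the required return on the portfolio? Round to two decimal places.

14.63%

β_Ashcombe = 0.07518 / 0.03680 = 2.0429
β_Holloway = 0.07398 / 0.03680 = 2.0103
β_Corwin = 0.00999 / 0.03680 = 0.2715
β_Talbot = 0.03522 / 0.03680 = 0.9571
β_P = Σ w_i β_i = 0.37×2.0429 + 0.29×2.0103 + 0.16×0.2715 + 0.18×0.9571 = 1.5546
MRP = 9.98% − 1.59% = 8.39%
E(R_P) = R_f + β_P × MRP = 1.59% + 1.5546 × 8.39% = 14.63%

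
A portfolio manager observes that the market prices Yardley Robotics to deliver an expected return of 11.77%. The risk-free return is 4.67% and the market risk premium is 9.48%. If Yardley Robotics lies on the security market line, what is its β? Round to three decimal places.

β = (E(R) − R_f) / MRP = (11.77% − 4.67%) / 9.48% = 7.10% / 9.48% = 0.749

0.749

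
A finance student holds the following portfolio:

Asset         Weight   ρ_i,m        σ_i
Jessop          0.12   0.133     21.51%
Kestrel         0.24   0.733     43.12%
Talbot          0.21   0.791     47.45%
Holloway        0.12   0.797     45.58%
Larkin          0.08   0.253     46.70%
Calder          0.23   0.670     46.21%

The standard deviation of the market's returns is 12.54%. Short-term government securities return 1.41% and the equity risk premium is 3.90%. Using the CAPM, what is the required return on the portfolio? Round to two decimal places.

10.19%

β_Jessop = 0.133 × 21.51% / 12.54% = 0.2281
β_Kestrel = 0.733 × 43.12% / 12.54% = 2.5205
β_Talbot = 0.791 × 47.45% / 12.54% = 2.9931
β_Holloway = 0.797 × 45.58% / 12.54% = 2.8969
β_Larkin = 0.253 × 46.70% / 12.54% = 0.9422
β_Calder = 0.670 × 46.21% / 12.54% = 2.4690
β_P = Σ w_i β_i = 0.12×0.2281 + 0.24×2.5205 + 0.21×2.9931 + 0.12×2.8969 + 0.08×0.9422 + 0.23×2.4690 = 2.2517
E(R_P) = R_f + β_P × MRP = 1.41% + 2.2517 × 3.90% = 10.19%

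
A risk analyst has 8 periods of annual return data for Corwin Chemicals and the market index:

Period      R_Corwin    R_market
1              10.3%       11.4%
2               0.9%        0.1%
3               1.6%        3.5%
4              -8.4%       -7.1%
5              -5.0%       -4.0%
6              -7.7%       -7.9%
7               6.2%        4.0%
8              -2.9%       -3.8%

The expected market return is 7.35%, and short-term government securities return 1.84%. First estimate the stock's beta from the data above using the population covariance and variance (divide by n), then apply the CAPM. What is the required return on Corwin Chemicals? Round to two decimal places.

Mean R_i = (10.3 + 0.9 + 1.6 − 8.4 − 5.0 − 7.7 + 6.2 − 2.9) / 8 = -0.6250%
Mean R_m = (11.4 + 0.1 + 3.5 − 7.1 − 4.0 − 7.9 + 4.0 − 3.8) / 8 = -0.4750%
Σ(R_i − R̄_i)(R_m − R̄_m) = 297.0250  ⇒  Cov = 297.0250 / 8 = 37.1281
Σ(R_m − R̄_m)² = 299.6750  ⇒  Var(R_m) = 299.6750 / 8 = 37.4594
β = Cov / Var(R_m) = 37.1281 / 37.4594 = 0.9912
MRP = 7.35% − 1.84% = 5.51%
E(R) = R_f + β × MRP = 1.84% + 0.9912 × 5.51% = 7.30%

7.30%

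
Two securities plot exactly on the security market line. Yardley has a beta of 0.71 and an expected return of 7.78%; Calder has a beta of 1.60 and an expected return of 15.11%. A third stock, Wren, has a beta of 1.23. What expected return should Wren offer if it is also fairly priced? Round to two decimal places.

12.06%

MRP (SML slope) = (15.11% − 7.78%) / (1.60 − 0.71) = 7.33% / 0.89 = 8.2360%
R_f (intercept) = 7.78% − 0.71 × 8.2360% = 1.9324%
E(R_Wren) = R_f + β × MRP = 1.9324% + 1.23 × 8.2360% = 12.06%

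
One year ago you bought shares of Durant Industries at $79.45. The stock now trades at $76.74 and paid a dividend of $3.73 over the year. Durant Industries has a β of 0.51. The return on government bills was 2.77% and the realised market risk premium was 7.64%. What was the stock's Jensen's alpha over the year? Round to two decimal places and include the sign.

Realised HPR = (P1 + D1 − P0) / P0 = (76.74 + 3.73 − 79.45) / 79.45 = 1.02 / 79.45 = 1.2838%
CAPM required = R_f + β·MRP = 2.77% + 0.51 × 7.64% = 6.6664%
α = realised − required = 1.2838% − 6.6664% = -5.38%

-5.38%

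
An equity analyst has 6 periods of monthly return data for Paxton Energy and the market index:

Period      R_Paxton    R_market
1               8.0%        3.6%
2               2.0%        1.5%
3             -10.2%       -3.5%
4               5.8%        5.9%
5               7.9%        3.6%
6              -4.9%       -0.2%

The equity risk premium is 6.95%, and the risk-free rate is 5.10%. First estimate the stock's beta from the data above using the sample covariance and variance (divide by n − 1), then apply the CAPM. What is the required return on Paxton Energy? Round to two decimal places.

19.57%

Mean R_i = (8.0 + 2.0 − 10.2 + 5.8 + 7.9 − 4.9) / 6 = 1.4333%
Mean R_m = (3.6 + 1.5 − 3.5 + 5.9 + 3.6 − 0.2) / 6 = 1.8167%
Σ(R_i − R̄_i)(R_m − R̄_m) = 115.5167  ⇒  Cov = 115.5167 / 5 = 23.1033
Σ(R_m − R̄_m)² = 55.4683  ⇒  Var(R_m) = 55.4683 / 5 = 11.0937
β = Cov / Var(R_m) = 23.1033 / 11.0937 = 2.0826
E(R) = R_f + β × MRP = 5.10% + 2.0826 × 6.95% = 19.57%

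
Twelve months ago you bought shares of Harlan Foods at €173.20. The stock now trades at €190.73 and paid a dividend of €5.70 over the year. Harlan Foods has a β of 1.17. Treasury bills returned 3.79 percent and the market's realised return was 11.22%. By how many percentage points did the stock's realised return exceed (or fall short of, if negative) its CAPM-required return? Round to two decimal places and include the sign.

+0.93%

Realised HPR = (P1 + D1 − P0) / P0 = (190.73 + 5.70 − 173.20) / 173.20 = 23.23 / 173.20 = 13.4122%
MRP = 11.22% − 3.79% = 7.43%
CAPM required = R_f + β·MRP = 3.79% + 1.17 × 7.43% = 12.4831%
α = realised − required = 13.4122% − 12.4831% = +0.93%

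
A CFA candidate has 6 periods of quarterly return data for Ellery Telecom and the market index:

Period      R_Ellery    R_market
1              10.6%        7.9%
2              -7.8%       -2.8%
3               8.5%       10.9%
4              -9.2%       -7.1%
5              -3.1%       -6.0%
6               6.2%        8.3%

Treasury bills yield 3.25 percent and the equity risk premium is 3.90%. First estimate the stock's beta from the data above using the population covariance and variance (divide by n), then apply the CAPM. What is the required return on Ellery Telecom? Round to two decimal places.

7.16%

Mean R_i = (10.6 − 7.8 + 8.5 − 9.2 − 3.1 + 6.2) / 6 = 0.8667%
Mean R_m = (7.9 − 2.8 + 10.9 − 7.1 − 6.0 + 8.3) / 6 = 1.8667%
Σ(R_i − R̄_i)(R_m − R̄_m) = 323.9033  ⇒  Cov = 323.9033 / 6 = 53.9839
Σ(R_m − R̄_m)² = 323.4533  ⇒  Var(R_m) = 323.4533 / 6 = 53.9089
β = Cov / Var(R_m) = 53.9839 / 53.9089 = 1.0014
E(R) = R_f + β × MRP = 3.25% + 1.0014 × 3.90% = 7.16%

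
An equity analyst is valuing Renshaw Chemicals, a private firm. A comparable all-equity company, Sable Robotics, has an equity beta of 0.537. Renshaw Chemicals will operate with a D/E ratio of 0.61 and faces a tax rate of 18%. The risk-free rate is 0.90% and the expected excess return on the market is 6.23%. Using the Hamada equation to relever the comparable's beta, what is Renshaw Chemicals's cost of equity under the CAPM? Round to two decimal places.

5.92%

β_L = β_U × [1 + (1 − t)(D/E)] = 0.537 × [1 + (1 − 0.18) × 0.61]
    = 0.537 × [1 + 0.82 × 0.61] = 0.537 × 1.5002 = 0.8056
E(R) = R_f + β_L × MRP = 0.90% + 0.8056 × 6.23% = 5.92%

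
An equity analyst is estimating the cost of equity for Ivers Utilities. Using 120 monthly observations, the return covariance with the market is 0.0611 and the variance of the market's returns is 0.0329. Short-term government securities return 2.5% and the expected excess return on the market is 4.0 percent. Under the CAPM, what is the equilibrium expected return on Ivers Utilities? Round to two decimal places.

β = Cov(R_i, R_m) / Var(R_m) = 0.0611 / 0.0329 = 1.8571
E(R) = R_f + β × MRP = 2.5% + 1.8571 × 4.0% = 9.93%

9.93%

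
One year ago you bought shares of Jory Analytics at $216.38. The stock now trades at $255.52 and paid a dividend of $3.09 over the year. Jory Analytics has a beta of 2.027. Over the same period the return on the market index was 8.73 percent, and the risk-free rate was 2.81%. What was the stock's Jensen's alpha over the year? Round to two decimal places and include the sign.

+4.71%

Realised HPR = (P1 + D1 − P0) / P0 = (255.52 + 3.09 − 216.38) / 216.38 = 42.23 / 216.38 = 19.5166%
MRP = 8.73% − 2.81% = 5.92%
CAPM required = R_f + β·MRP = 2.81% + 2.027 × 5.92% = 14.80984%
α = realised − required = 19.5166% − 14.80984% = +4.71%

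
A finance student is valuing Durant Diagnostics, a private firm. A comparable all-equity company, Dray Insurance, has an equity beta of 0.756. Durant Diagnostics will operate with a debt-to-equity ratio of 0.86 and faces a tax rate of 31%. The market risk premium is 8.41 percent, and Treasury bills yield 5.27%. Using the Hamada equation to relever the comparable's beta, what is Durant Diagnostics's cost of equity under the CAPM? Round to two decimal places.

β_L = β_U × [1 + (1 − t)(D/E)] = 0.756 × [1 + (1 − 0.31) × 0.86]
    = 0.756 × [1 + 0.69 × 0.86] = 0.756 × 1.5934 = 1.2046
E(R) = R_f + β_L × MRP = 5.27% + 1.2046 × 8.41% = 15.40%

15.40%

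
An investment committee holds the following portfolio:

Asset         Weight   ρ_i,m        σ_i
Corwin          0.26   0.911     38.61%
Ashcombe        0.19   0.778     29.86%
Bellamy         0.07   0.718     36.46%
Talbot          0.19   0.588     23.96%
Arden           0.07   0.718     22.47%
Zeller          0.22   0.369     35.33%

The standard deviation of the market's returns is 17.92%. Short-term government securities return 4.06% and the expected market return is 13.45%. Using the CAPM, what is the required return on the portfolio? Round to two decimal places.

15.62%

β_Corwin = 0.911 × 38.61% / 17.92% = 1.9628
β_Ashcombe = 0.778 × 29.86% / 17.92% = 1.2964
β_Bellamy = 0.718 × 36.46% / 17.92% = 1.4608
β_Talbot = 0.588 × 23.96% / 17.92% = 0.7862
β_Arden = 0.718 × 22.47% / 17.92% = 0.9003
β_Zeller = 0.369 × 35.33% / 17.92% = 0.7275
β_P = Σ w_i β_i = 0.26×1.9628 + 0.19×1.2964 + 0.07×1.4608 + 0.19×0.7862 + 0.07×0.9003 + 0.22×0.7275 = 1.2313
MRP = 13.45% − 4.06% = 9.39%
E(R_P) = R_f + β_P × MRP = 4.06% + 1.2313 × 9.39% = 15.62%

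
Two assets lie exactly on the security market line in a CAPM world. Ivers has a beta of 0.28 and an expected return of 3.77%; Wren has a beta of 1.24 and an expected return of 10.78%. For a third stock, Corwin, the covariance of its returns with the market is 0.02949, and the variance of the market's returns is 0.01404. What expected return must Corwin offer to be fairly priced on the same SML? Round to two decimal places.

17.06%

MRP = (10.78% − 3.77%) / (1.24 − 0.28) = 7.3021%
R_f = 3.77% − 0.28 × 7.3021% = 1.7254%
β_Corwin = Cov / Var(R_m) = 0.02949 / 0.01404 = 2.1004
E(R_Corwin) = R_f + β × MRP = 1.7254% + 2.1004 × 7.3021% = 17.06%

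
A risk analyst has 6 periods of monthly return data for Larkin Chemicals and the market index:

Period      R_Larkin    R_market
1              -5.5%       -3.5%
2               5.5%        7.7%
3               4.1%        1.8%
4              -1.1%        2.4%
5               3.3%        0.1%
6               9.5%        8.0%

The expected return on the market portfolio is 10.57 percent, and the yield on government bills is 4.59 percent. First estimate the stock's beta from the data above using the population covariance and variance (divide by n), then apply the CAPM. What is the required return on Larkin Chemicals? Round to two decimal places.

10.57%

Mean R_i = (-5.5 + 5.5 + 4.1 − 1.1 + 3.3 + 9.5) / 6 = 2.6333%
Mean R_m = (-3.5 + 7.7 + 1.8 + 2.4 + 0.1 + 8.0) / 6 = 2.7500%
Σ(R_i − R̄_i)(R_m − R̄_m) = 99.2200  ⇒  Cov = 99.2200 / 6 = 16.5367
Σ(R_m − R̄_m)² = 99.1750  ⇒  Var(R_m) = 99.1750 / 6 = 16.5292
β = Cov / Var(R_m) = 16.5367 / 16.5292 = 1.0005
MRP = 10.57% − 4.59% = 5.98%
E(R) = R_f + β × MRP = 4.59% + 1.0005 × 5.98% = 10.57%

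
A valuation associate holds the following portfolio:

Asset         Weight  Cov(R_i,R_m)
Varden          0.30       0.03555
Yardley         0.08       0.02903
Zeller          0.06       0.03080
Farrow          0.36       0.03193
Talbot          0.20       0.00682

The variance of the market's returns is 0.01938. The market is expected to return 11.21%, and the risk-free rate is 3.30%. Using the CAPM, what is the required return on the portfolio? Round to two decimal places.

14.60%

β_Varden = 0.03555 / 0.01938 = 1.8344
β_Yardley = 0.02903 / 0.01938 = 1.4979
β_Zeller = 0.03080 / 0.01938 = 1.5893
β_Farrow = 0.03193 / 0.01938 = 1.6476
β_Talbot = 0.00682 / 0.01938 = 0.3519
β_P = Σ w_i β_i = 0.30×1.8344 + 0.08×1.4979 + 0.06×1.5893 + 0.36×1.6476 + 0.20×0.3519 = 1.4290
MRP = 11.21% − 3.30% = 7.91%
E(R_P) = R_f + β_P × MRP = 3.30% + 1.4290 × 7.91% = 14.60%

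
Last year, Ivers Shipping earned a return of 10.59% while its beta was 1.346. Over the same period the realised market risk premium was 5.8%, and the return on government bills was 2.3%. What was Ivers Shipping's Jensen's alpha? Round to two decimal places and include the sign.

CAPM benchmark = R_f + β(R_m − R_f) = 2.3% + 1.346 × 5.8% = 10.1068%
α = actual − benchmark = 10.59% − 10.1068% = +0.48%

+0.48%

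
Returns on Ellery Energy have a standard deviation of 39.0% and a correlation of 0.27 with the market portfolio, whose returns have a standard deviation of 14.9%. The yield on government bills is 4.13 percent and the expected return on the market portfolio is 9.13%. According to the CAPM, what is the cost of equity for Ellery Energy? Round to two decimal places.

7.66%

β = ρ × σ_i / σ_m = 0.27 × 39.0% / 14.9% = 0.7067
MRP = 9.13% − 4.13% = 5.00%
E(R) = 4.13% + 0.7067 × 5.00% = 7.66%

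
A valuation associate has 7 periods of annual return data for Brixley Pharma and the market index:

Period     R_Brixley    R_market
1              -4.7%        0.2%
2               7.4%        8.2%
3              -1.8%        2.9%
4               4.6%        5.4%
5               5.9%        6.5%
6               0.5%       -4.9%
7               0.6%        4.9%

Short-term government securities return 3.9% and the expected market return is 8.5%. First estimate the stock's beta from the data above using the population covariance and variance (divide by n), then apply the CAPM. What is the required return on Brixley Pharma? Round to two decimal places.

Mean R_i = (-4.7 + 7.4 − 1.8 + 4.6 + 5.9 + 0.5 + 0.6) / 7 = 1.7857%
Mean R_m = (0.2 + 8.2 + 2.9 + 5.4 + 6.5 − 4.9 + 4.9) / 7 = 3.3143%
Σ(R_i − R̄_i)(R_m − R̄_m) = 76.7714  ⇒  Cov = 76.7714 / 7 = 10.9673
Σ(R_m − R̄_m)² = 118.2286  ⇒  Var(R_m) = 118.2286 / 7 = 16.8898
β = Cov / Var(R_m) = 10.9673 / 16.8898 = 0.6493
MRP = 8.5% − 3.9% = 4.60%
E(R) = R_f + β × MRP = 3.9% + 0.6493 × 4.6% = 6.89%

6.89%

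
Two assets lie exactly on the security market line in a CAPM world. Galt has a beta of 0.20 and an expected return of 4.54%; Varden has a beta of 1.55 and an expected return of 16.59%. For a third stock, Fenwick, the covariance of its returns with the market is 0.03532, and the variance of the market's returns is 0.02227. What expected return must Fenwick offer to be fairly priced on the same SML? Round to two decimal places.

MRP = (16.59% − 4.54%) / (1.55 − 0.20) = 8.9259%
R_f = 4.54% − 0.20 × 8.9259% = 2.7548%
β_Fenwick = Cov / Var(R_m) = 0.03532 / 0.02227 = 1.5860
E(R_Fenwick) = R_f + β × MRP = 2.7548% + 1.5860 × 8.9259% = 16.91%

16.91%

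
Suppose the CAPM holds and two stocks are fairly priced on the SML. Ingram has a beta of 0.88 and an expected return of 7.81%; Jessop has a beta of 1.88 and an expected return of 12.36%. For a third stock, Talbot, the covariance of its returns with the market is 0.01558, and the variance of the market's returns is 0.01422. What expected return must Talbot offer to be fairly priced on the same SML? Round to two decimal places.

8.79%

MRP = (12.36% − 7.81%) / (1.88 − 0.88) = 4.5500%
R_f = 7.81% − 0.88 × 4.5500% = 3.8060%
β_Talbot = Cov / Var(R_m) = 0.01558 / 0.01422 = 1.0956
E(R_Talbot) = R_f + β × MRP = 3.8060% + 1.0956 × 4.5500% = 8.79%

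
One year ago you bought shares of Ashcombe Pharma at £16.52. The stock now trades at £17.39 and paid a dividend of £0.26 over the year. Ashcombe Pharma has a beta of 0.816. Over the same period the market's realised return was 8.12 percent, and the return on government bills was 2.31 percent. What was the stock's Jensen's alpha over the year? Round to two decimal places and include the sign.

-0.21%

Realised HPR = (P1 + D1 − P0) / P0 = (17.39 + 0.26 − 16.52) / 16.52 = 1.13 / 16.52 = 6.8402%
MRP = 8.12% − 2.31% = 5.81%
CAPM required = R_f + β·MRP = 2.31% + 0.816 × 5.81% = 7.05096%
α = realised − required = 6.8402% − 7.05096% = -0.21%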